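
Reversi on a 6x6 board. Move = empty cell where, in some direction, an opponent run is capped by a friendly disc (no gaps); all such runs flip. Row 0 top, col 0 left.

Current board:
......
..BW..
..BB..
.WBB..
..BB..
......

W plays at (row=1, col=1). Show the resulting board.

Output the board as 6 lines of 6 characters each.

Place W at (1,1); scan 8 dirs for brackets.
Dir NW: first cell '.' (not opp) -> no flip
Dir N: first cell '.' (not opp) -> no flip
Dir NE: first cell '.' (not opp) -> no flip
Dir W: first cell '.' (not opp) -> no flip
Dir E: opp run (1,2) capped by W -> flip
Dir SW: first cell '.' (not opp) -> no flip
Dir S: first cell '.' (not opp) -> no flip
Dir SE: opp run (2,2) (3,3), next='.' -> no flip
All flips: (1,2)

Answer: ......
.WWW..
..BB..
.WBB..
..BB..
......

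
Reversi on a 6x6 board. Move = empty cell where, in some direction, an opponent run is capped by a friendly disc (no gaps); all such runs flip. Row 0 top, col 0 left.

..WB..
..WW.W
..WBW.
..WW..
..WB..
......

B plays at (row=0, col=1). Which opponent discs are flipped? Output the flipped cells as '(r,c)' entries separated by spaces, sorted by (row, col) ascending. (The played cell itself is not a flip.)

Dir NW: edge -> no flip
Dir N: edge -> no flip
Dir NE: edge -> no flip
Dir W: first cell '.' (not opp) -> no flip
Dir E: opp run (0,2) capped by B -> flip
Dir SW: first cell '.' (not opp) -> no flip
Dir S: first cell '.' (not opp) -> no flip
Dir SE: opp run (1,2) capped by B -> flip

Answer: (0,2) (1,2)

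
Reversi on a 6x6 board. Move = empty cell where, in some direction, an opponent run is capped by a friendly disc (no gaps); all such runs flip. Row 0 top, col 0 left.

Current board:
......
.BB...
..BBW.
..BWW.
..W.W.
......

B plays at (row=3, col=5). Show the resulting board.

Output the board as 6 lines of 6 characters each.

Answer: ......
.BB...
..BBW.
..BBBB
..W.W.
......

Derivation:
Place B at (3,5); scan 8 dirs for brackets.
Dir NW: opp run (2,4), next='.' -> no flip
Dir N: first cell '.' (not opp) -> no flip
Dir NE: edge -> no flip
Dir W: opp run (3,4) (3,3) capped by B -> flip
Dir E: edge -> no flip
Dir SW: opp run (4,4), next='.' -> no flip
Dir S: first cell '.' (not opp) -> no flip
Dir SE: edge -> no flip
All flips: (3,3) (3,4)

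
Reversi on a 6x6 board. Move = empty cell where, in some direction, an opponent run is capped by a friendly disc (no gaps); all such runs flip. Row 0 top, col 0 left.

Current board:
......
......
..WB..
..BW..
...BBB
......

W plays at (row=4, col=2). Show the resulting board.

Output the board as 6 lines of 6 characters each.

Answer: ......
......
..WB..
..WW..
..WBBB
......

Derivation:
Place W at (4,2); scan 8 dirs for brackets.
Dir NW: first cell '.' (not opp) -> no flip
Dir N: opp run (3,2) capped by W -> flip
Dir NE: first cell 'W' (not opp) -> no flip
Dir W: first cell '.' (not opp) -> no flip
Dir E: opp run (4,3) (4,4) (4,5), next=edge -> no flip
Dir SW: first cell '.' (not opp) -> no flip
Dir S: first cell '.' (not opp) -> no flip
Dir SE: first cell '.' (not opp) -> no flip
All flips: (3,2)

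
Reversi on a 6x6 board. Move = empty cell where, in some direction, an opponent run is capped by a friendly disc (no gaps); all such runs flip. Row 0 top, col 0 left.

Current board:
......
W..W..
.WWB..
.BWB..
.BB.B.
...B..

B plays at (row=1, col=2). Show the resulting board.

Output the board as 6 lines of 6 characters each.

Answer: ......
W.BW..
.WBB..
.BBB..
.BB.B.
...B..

Derivation:
Place B at (1,2); scan 8 dirs for brackets.
Dir NW: first cell '.' (not opp) -> no flip
Dir N: first cell '.' (not opp) -> no flip
Dir NE: first cell '.' (not opp) -> no flip
Dir W: first cell '.' (not opp) -> no flip
Dir E: opp run (1,3), next='.' -> no flip
Dir SW: opp run (2,1), next='.' -> no flip
Dir S: opp run (2,2) (3,2) capped by B -> flip
Dir SE: first cell 'B' (not opp) -> no flip
All flips: (2,2) (3,2)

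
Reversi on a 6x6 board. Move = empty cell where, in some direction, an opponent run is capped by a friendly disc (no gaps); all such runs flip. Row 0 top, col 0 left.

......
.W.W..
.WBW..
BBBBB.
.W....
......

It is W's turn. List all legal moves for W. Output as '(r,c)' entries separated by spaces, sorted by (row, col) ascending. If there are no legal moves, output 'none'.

Answer: (4,0) (4,3) (4,4) (4,5)

Derivation:
(1,2): no bracket -> illegal
(2,0): no bracket -> illegal
(2,4): no bracket -> illegal
(2,5): no bracket -> illegal
(3,5): no bracket -> illegal
(4,0): flips 2 -> legal
(4,2): no bracket -> illegal
(4,3): flips 2 -> legal
(4,4): flips 2 -> legal
(4,5): flips 1 -> legal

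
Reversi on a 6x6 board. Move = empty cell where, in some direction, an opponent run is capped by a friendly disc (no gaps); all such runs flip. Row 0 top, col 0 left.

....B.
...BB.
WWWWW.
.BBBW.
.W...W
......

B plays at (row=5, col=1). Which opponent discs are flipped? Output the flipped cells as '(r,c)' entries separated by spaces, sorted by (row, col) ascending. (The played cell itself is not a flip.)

Dir NW: first cell '.' (not opp) -> no flip
Dir N: opp run (4,1) capped by B -> flip
Dir NE: first cell '.' (not opp) -> no flip
Dir W: first cell '.' (not opp) -> no flip
Dir E: first cell '.' (not opp) -> no flip
Dir SW: edge -> no flip
Dir S: edge -> no flip
Dir SE: edge -> no flip

Answer: (4,1)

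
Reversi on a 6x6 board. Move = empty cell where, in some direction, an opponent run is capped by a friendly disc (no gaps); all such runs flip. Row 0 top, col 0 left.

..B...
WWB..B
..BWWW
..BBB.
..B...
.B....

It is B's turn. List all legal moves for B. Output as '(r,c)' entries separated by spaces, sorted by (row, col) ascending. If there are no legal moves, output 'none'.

(0,0): flips 1 -> legal
(0,1): no bracket -> illegal
(1,3): flips 1 -> legal
(1,4): flips 2 -> legal
(2,0): flips 1 -> legal
(2,1): no bracket -> illegal
(3,5): flips 1 -> legal

Answer: (0,0) (1,3) (1,4) (2,0) (3,5)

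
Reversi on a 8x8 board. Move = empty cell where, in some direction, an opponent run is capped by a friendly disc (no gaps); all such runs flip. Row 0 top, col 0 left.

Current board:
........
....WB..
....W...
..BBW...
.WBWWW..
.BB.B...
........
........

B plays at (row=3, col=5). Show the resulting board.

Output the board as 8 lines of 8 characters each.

Answer: ........
....WB..
....W...
..BBBB..
.WBWWW..
.BB.B...
........
........

Derivation:
Place B at (3,5); scan 8 dirs for brackets.
Dir NW: opp run (2,4), next='.' -> no flip
Dir N: first cell '.' (not opp) -> no flip
Dir NE: first cell '.' (not opp) -> no flip
Dir W: opp run (3,4) capped by B -> flip
Dir E: first cell '.' (not opp) -> no flip
Dir SW: opp run (4,4), next='.' -> no flip
Dir S: opp run (4,5), next='.' -> no flip
Dir SE: first cell '.' (not opp) -> no flip
All flips: (3,4)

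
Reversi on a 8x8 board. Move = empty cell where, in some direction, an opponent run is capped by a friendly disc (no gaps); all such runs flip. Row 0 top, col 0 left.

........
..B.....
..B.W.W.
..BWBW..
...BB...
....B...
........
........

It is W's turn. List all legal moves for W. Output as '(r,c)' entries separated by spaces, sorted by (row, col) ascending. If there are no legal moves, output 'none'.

(0,1): no bracket -> illegal
(0,2): no bracket -> illegal
(0,3): no bracket -> illegal
(1,1): flips 1 -> legal
(1,3): no bracket -> illegal
(2,1): no bracket -> illegal
(2,3): no bracket -> illegal
(2,5): no bracket -> illegal
(3,1): flips 1 -> legal
(4,1): no bracket -> illegal
(4,2): no bracket -> illegal
(4,5): no bracket -> illegal
(5,2): no bracket -> illegal
(5,3): flips 2 -> legal
(5,5): flips 1 -> legal
(6,3): no bracket -> illegal
(6,4): flips 3 -> legal
(6,5): no bracket -> illegal

Answer: (1,1) (3,1) (5,3) (5,5) (6,4)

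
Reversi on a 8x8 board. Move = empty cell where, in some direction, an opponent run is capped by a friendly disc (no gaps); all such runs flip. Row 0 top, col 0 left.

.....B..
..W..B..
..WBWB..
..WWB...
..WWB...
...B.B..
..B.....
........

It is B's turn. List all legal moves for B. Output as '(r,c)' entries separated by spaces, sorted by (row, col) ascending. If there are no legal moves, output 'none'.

Answer: (0,1) (1,1) (1,4) (2,1) (3,1) (4,1) (5,1) (5,2)

Derivation:
(0,1): flips 1 -> legal
(0,2): no bracket -> illegal
(0,3): no bracket -> illegal
(1,1): flips 2 -> legal
(1,3): no bracket -> illegal
(1,4): flips 1 -> legal
(2,1): flips 1 -> legal
(3,1): flips 3 -> legal
(3,5): no bracket -> illegal
(4,1): flips 3 -> legal
(5,1): flips 3 -> legal
(5,2): flips 1 -> legal
(5,4): no bracket -> illegal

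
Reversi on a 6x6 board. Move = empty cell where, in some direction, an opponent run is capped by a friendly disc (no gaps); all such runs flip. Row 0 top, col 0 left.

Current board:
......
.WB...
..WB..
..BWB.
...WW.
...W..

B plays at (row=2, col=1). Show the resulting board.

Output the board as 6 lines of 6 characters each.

Answer: ......
.WB...
.BBB..
..BWB.
...WW.
...W..

Derivation:
Place B at (2,1); scan 8 dirs for brackets.
Dir NW: first cell '.' (not opp) -> no flip
Dir N: opp run (1,1), next='.' -> no flip
Dir NE: first cell 'B' (not opp) -> no flip
Dir W: first cell '.' (not opp) -> no flip
Dir E: opp run (2,2) capped by B -> flip
Dir SW: first cell '.' (not opp) -> no flip
Dir S: first cell '.' (not opp) -> no flip
Dir SE: first cell 'B' (not opp) -> no flip
All flips: (2,2)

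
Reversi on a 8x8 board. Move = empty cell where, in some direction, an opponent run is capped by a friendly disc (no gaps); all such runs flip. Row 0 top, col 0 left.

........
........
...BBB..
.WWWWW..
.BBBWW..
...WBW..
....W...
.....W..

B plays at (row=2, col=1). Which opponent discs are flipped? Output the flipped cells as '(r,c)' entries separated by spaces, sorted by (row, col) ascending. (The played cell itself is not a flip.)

Dir NW: first cell '.' (not opp) -> no flip
Dir N: first cell '.' (not opp) -> no flip
Dir NE: first cell '.' (not opp) -> no flip
Dir W: first cell '.' (not opp) -> no flip
Dir E: first cell '.' (not opp) -> no flip
Dir SW: first cell '.' (not opp) -> no flip
Dir S: opp run (3,1) capped by B -> flip
Dir SE: opp run (3,2) capped by B -> flip

Answer: (3,1) (3,2)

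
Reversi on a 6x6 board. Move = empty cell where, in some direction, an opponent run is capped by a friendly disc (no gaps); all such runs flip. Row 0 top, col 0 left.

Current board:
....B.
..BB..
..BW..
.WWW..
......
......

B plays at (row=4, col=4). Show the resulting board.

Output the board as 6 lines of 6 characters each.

Place B at (4,4); scan 8 dirs for brackets.
Dir NW: opp run (3,3) capped by B -> flip
Dir N: first cell '.' (not opp) -> no flip
Dir NE: first cell '.' (not opp) -> no flip
Dir W: first cell '.' (not opp) -> no flip
Dir E: first cell '.' (not opp) -> no flip
Dir SW: first cell '.' (not opp) -> no flip
Dir S: first cell '.' (not opp) -> no flip
Dir SE: first cell '.' (not opp) -> no flip
All flips: (3,3)

Answer: ....B.
..BB..
..BW..
.WWB..
....B.
......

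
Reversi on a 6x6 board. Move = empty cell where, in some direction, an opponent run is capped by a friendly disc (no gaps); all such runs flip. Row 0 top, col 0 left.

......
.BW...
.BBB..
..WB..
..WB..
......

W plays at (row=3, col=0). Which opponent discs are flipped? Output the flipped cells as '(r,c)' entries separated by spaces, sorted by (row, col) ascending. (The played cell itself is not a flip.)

Answer: (2,1)

Derivation:
Dir NW: edge -> no flip
Dir N: first cell '.' (not opp) -> no flip
Dir NE: opp run (2,1) capped by W -> flip
Dir W: edge -> no flip
Dir E: first cell '.' (not opp) -> no flip
Dir SW: edge -> no flip
Dir S: first cell '.' (not opp) -> no flip
Dir SE: first cell '.' (not opp) -> no flip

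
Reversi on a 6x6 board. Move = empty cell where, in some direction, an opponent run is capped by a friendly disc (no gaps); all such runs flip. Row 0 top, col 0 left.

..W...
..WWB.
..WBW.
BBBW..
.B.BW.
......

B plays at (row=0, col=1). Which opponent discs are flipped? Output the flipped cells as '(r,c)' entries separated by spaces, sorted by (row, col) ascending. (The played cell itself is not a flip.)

Dir NW: edge -> no flip
Dir N: edge -> no flip
Dir NE: edge -> no flip
Dir W: first cell '.' (not opp) -> no flip
Dir E: opp run (0,2), next='.' -> no flip
Dir SW: first cell '.' (not opp) -> no flip
Dir S: first cell '.' (not opp) -> no flip
Dir SE: opp run (1,2) capped by B -> flip

Answer: (1,2)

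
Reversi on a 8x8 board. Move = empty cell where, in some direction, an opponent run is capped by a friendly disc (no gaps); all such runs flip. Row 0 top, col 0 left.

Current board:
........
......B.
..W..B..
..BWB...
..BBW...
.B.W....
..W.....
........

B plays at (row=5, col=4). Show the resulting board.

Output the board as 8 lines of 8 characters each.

Answer: ........
......B.
..W..B..
..BWB...
..BBB...
.B.WB...
..W.....
........

Derivation:
Place B at (5,4); scan 8 dirs for brackets.
Dir NW: first cell 'B' (not opp) -> no flip
Dir N: opp run (4,4) capped by B -> flip
Dir NE: first cell '.' (not opp) -> no flip
Dir W: opp run (5,3), next='.' -> no flip
Dir E: first cell '.' (not opp) -> no flip
Dir SW: first cell '.' (not opp) -> no flip
Dir S: first cell '.' (not opp) -> no flip
Dir SE: first cell '.' (not opp) -> no flip
All flips: (4,4)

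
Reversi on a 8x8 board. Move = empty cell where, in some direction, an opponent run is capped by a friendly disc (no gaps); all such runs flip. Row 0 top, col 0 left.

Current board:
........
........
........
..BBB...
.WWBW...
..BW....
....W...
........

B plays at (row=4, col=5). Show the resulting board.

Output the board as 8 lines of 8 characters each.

Place B at (4,5); scan 8 dirs for brackets.
Dir NW: first cell 'B' (not opp) -> no flip
Dir N: first cell '.' (not opp) -> no flip
Dir NE: first cell '.' (not opp) -> no flip
Dir W: opp run (4,4) capped by B -> flip
Dir E: first cell '.' (not opp) -> no flip
Dir SW: first cell '.' (not opp) -> no flip
Dir S: first cell '.' (not opp) -> no flip
Dir SE: first cell '.' (not opp) -> no flip
All flips: (4,4)

Answer: ........
........
........
..BBB...
.WWBBB..
..BW....
....W...
........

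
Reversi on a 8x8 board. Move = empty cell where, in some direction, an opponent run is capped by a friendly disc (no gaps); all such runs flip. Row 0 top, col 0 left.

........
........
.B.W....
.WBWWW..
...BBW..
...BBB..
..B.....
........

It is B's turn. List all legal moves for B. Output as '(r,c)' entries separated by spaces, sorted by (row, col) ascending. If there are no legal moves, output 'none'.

(1,2): no bracket -> illegal
(1,3): flips 2 -> legal
(1,4): flips 1 -> legal
(2,0): no bracket -> illegal
(2,2): flips 1 -> legal
(2,4): flips 1 -> legal
(2,5): flips 3 -> legal
(2,6): flips 1 -> legal
(3,0): flips 1 -> legal
(3,6): flips 4 -> legal
(4,0): no bracket -> illegal
(4,1): flips 1 -> legal
(4,2): no bracket -> illegal
(4,6): flips 1 -> legal
(5,6): no bracket -> illegal

Answer: (1,3) (1,4) (2,2) (2,4) (2,5) (2,6) (3,0) (3,6) (4,1) (4,6)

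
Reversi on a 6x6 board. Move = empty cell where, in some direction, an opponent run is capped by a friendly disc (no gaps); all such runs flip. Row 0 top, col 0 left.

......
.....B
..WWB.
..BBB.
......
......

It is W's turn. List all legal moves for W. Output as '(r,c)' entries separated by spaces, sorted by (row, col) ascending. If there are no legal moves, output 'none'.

Answer: (2,5) (4,1) (4,2) (4,3) (4,4) (4,5)

Derivation:
(0,4): no bracket -> illegal
(0,5): no bracket -> illegal
(1,3): no bracket -> illegal
(1,4): no bracket -> illegal
(2,1): no bracket -> illegal
(2,5): flips 1 -> legal
(3,1): no bracket -> illegal
(3,5): no bracket -> illegal
(4,1): flips 1 -> legal
(4,2): flips 1 -> legal
(4,3): flips 1 -> legal
(4,4): flips 1 -> legal
(4,5): flips 1 -> legal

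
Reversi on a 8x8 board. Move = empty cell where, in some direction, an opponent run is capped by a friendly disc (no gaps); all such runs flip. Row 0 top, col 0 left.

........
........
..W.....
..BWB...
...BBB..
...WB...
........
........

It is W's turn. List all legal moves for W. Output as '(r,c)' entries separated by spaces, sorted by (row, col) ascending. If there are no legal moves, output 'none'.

(2,1): no bracket -> illegal
(2,3): no bracket -> illegal
(2,4): no bracket -> illegal
(2,5): no bracket -> illegal
(3,1): flips 1 -> legal
(3,5): flips 2 -> legal
(3,6): no bracket -> illegal
(4,1): no bracket -> illegal
(4,2): flips 1 -> legal
(4,6): no bracket -> illegal
(5,2): no bracket -> illegal
(5,5): flips 2 -> legal
(5,6): no bracket -> illegal
(6,3): no bracket -> illegal
(6,4): no bracket -> illegal
(6,5): no bracket -> illegal

Answer: (3,1) (3,5) (4,2) (5,5)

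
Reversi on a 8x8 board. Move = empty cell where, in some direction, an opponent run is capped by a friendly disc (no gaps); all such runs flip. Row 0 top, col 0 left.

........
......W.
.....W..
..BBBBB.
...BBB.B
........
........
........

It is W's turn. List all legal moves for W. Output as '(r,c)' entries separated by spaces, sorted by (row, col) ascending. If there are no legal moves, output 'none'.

(2,1): no bracket -> illegal
(2,2): no bracket -> illegal
(2,3): no bracket -> illegal
(2,4): no bracket -> illegal
(2,6): no bracket -> illegal
(2,7): no bracket -> illegal
(3,1): no bracket -> illegal
(3,7): no bracket -> illegal
(4,1): no bracket -> illegal
(4,2): no bracket -> illegal
(4,6): no bracket -> illegal
(5,2): flips 2 -> legal
(5,3): no bracket -> illegal
(5,4): no bracket -> illegal
(5,5): flips 2 -> legal
(5,6): no bracket -> illegal
(5,7): no bracket -> illegal

Answer: (5,2) (5,5)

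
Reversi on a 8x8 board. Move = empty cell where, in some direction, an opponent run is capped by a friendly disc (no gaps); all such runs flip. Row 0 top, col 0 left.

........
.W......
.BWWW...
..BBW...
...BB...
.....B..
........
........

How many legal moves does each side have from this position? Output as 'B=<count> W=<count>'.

-- B to move --
(0,0): flips 2 -> legal
(0,1): flips 1 -> legal
(0,2): no bracket -> illegal
(1,0): no bracket -> illegal
(1,2): flips 1 -> legal
(1,3): flips 1 -> legal
(1,4): flips 3 -> legal
(1,5): flips 1 -> legal
(2,0): no bracket -> illegal
(2,5): flips 4 -> legal
(3,1): no bracket -> illegal
(3,5): flips 1 -> legal
(4,5): no bracket -> illegal
B mobility = 8
-- W to move --
(1,0): no bracket -> illegal
(1,2): no bracket -> illegal
(2,0): flips 1 -> legal
(3,0): no bracket -> illegal
(3,1): flips 3 -> legal
(3,5): no bracket -> illegal
(4,1): flips 1 -> legal
(4,2): flips 2 -> legal
(4,5): no bracket -> illegal
(4,6): no bracket -> illegal
(5,2): flips 1 -> legal
(5,3): flips 2 -> legal
(5,4): flips 1 -> legal
(5,6): no bracket -> illegal
(6,4): no bracket -> illegal
(6,5): no bracket -> illegal
(6,6): flips 3 -> legal
W mobility = 8

Answer: B=8 W=8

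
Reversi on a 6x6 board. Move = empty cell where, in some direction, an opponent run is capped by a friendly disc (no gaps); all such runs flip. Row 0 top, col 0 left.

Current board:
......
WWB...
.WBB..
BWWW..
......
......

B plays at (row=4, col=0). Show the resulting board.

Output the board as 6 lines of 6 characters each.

Answer: ......
WWB...
.WBB..
BBWW..
B.....
......

Derivation:
Place B at (4,0); scan 8 dirs for brackets.
Dir NW: edge -> no flip
Dir N: first cell 'B' (not opp) -> no flip
Dir NE: opp run (3,1) capped by B -> flip
Dir W: edge -> no flip
Dir E: first cell '.' (not opp) -> no flip
Dir SW: edge -> no flip
Dir S: first cell '.' (not opp) -> no flip
Dir SE: first cell '.' (not opp) -> no flip
All flips: (3,1)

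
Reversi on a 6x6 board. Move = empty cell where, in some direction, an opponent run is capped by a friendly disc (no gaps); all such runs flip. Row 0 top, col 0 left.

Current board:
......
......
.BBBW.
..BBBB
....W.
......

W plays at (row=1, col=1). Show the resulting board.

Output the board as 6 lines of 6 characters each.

Answer: ......
.W....
.BWBW.
..BWBB
....W.
......

Derivation:
Place W at (1,1); scan 8 dirs for brackets.
Dir NW: first cell '.' (not opp) -> no flip
Dir N: first cell '.' (not opp) -> no flip
Dir NE: first cell '.' (not opp) -> no flip
Dir W: first cell '.' (not opp) -> no flip
Dir E: first cell '.' (not opp) -> no flip
Dir SW: first cell '.' (not opp) -> no flip
Dir S: opp run (2,1), next='.' -> no flip
Dir SE: opp run (2,2) (3,3) capped by W -> flip
All flips: (2,2) (3,3)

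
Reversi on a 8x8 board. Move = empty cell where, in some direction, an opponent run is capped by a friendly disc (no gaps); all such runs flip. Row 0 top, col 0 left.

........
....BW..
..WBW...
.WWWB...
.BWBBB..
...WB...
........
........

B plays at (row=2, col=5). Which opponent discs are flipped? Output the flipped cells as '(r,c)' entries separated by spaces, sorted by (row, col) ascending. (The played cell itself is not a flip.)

Answer: (2,4)

Derivation:
Dir NW: first cell 'B' (not opp) -> no flip
Dir N: opp run (1,5), next='.' -> no flip
Dir NE: first cell '.' (not opp) -> no flip
Dir W: opp run (2,4) capped by B -> flip
Dir E: first cell '.' (not opp) -> no flip
Dir SW: first cell 'B' (not opp) -> no flip
Dir S: first cell '.' (not opp) -> no flip
Dir SE: first cell '.' (not opp) -> no flip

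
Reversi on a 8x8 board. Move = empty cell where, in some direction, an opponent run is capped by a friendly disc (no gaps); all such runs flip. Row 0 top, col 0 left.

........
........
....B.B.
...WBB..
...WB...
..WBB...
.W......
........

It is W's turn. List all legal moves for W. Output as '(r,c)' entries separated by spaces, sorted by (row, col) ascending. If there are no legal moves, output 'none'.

Answer: (1,5) (2,5) (3,6) (4,5) (5,5) (6,3) (6,5)

Derivation:
(1,3): no bracket -> illegal
(1,4): no bracket -> illegal
(1,5): flips 1 -> legal
(1,6): no bracket -> illegal
(1,7): no bracket -> illegal
(2,3): no bracket -> illegal
(2,5): flips 1 -> legal
(2,7): no bracket -> illegal
(3,6): flips 2 -> legal
(3,7): no bracket -> illegal
(4,2): no bracket -> illegal
(4,5): flips 1 -> legal
(4,6): no bracket -> illegal
(5,5): flips 3 -> legal
(6,2): no bracket -> illegal
(6,3): flips 1 -> legal
(6,4): no bracket -> illegal
(6,5): flips 1 -> legal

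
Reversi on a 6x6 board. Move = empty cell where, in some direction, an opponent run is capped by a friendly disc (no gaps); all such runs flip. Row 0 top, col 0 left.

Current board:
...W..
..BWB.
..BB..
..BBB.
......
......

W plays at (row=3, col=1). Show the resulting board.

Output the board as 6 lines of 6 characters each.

Place W at (3,1); scan 8 dirs for brackets.
Dir NW: first cell '.' (not opp) -> no flip
Dir N: first cell '.' (not opp) -> no flip
Dir NE: opp run (2,2) capped by W -> flip
Dir W: first cell '.' (not opp) -> no flip
Dir E: opp run (3,2) (3,3) (3,4), next='.' -> no flip
Dir SW: first cell '.' (not opp) -> no flip
Dir S: first cell '.' (not opp) -> no flip
Dir SE: first cell '.' (not opp) -> no flip
All flips: (2,2)

Answer: ...W..
..BWB.
..WB..
.WBBB.
......
......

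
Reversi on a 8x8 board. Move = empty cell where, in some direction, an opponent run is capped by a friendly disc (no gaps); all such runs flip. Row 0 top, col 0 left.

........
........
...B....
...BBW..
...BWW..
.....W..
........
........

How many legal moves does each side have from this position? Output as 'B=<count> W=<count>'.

-- B to move --
(2,4): no bracket -> illegal
(2,5): no bracket -> illegal
(2,6): no bracket -> illegal
(3,6): flips 1 -> legal
(4,6): flips 2 -> legal
(5,3): no bracket -> illegal
(5,4): flips 1 -> legal
(5,6): flips 1 -> legal
(6,4): no bracket -> illegal
(6,5): no bracket -> illegal
(6,6): flips 2 -> legal
B mobility = 5
-- W to move --
(1,2): flips 2 -> legal
(1,3): no bracket -> illegal
(1,4): no bracket -> illegal
(2,2): flips 1 -> legal
(2,4): flips 1 -> legal
(2,5): no bracket -> illegal
(3,2): flips 2 -> legal
(4,2): flips 1 -> legal
(5,2): no bracket -> illegal
(5,3): no bracket -> illegal
(5,4): no bracket -> illegal
W mobility = 5

Answer: B=5 W=5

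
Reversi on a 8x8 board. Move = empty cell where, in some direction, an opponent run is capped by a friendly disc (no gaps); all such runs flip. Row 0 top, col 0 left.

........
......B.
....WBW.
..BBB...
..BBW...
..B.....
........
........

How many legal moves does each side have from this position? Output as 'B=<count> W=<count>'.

Answer: B=8 W=4

Derivation:
-- B to move --
(1,3): no bracket -> illegal
(1,4): flips 1 -> legal
(1,5): flips 1 -> legal
(1,7): no bracket -> illegal
(2,3): flips 1 -> legal
(2,7): flips 1 -> legal
(3,5): no bracket -> illegal
(3,6): flips 1 -> legal
(3,7): no bracket -> illegal
(4,5): flips 1 -> legal
(5,3): no bracket -> illegal
(5,4): flips 1 -> legal
(5,5): flips 1 -> legal
B mobility = 8
-- W to move --
(0,5): no bracket -> illegal
(0,6): flips 1 -> legal
(0,7): no bracket -> illegal
(1,4): no bracket -> illegal
(1,5): no bracket -> illegal
(1,7): no bracket -> illegal
(2,1): no bracket -> illegal
(2,2): flips 1 -> legal
(2,3): no bracket -> illegal
(2,7): no bracket -> illegal
(3,1): no bracket -> illegal
(3,5): no bracket -> illegal
(3,6): no bracket -> illegal
(4,1): flips 2 -> legal
(4,5): no bracket -> illegal
(5,1): flips 2 -> legal
(5,3): no bracket -> illegal
(5,4): no bracket -> illegal
(6,1): no bracket -> illegal
(6,2): no bracket -> illegal
(6,3): no bracket -> illegal
W mobility = 4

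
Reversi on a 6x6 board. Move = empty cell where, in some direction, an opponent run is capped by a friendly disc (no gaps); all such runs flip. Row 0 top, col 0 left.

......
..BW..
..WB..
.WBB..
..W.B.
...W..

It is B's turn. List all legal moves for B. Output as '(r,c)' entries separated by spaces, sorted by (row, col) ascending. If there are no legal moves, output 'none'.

(0,2): no bracket -> illegal
(0,3): flips 1 -> legal
(0,4): no bracket -> illegal
(1,1): flips 1 -> legal
(1,4): flips 1 -> legal
(2,0): no bracket -> illegal
(2,1): flips 1 -> legal
(2,4): no bracket -> illegal
(3,0): flips 1 -> legal
(4,0): no bracket -> illegal
(4,1): no bracket -> illegal
(4,3): no bracket -> illegal
(5,1): flips 1 -> legal
(5,2): flips 1 -> legal
(5,4): no bracket -> illegal

Answer: (0,3) (1,1) (1,4) (2,1) (3,0) (5,1) (5,2)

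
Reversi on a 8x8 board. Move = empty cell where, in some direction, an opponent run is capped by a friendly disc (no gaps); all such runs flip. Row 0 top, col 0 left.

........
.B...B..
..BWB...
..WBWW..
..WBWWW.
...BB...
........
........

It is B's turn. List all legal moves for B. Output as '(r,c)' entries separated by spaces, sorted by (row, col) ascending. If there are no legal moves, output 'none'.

(1,2): no bracket -> illegal
(1,3): flips 1 -> legal
(1,4): no bracket -> illegal
(2,1): flips 1 -> legal
(2,5): flips 1 -> legal
(2,6): flips 2 -> legal
(3,1): flips 2 -> legal
(3,6): flips 3 -> legal
(3,7): no bracket -> illegal
(4,1): flips 1 -> legal
(4,7): flips 3 -> legal
(5,1): flips 1 -> legal
(5,2): flips 2 -> legal
(5,5): flips 1 -> legal
(5,6): no bracket -> illegal
(5,7): flips 2 -> legal

Answer: (1,3) (2,1) (2,5) (2,6) (3,1) (3,6) (4,1) (4,7) (5,1) (5,2) (5,5) (5,7)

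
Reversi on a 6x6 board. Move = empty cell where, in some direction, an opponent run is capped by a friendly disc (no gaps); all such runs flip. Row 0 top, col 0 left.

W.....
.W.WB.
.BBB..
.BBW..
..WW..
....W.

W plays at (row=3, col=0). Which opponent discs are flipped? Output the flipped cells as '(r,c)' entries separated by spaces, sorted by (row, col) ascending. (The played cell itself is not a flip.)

Dir NW: edge -> no flip
Dir N: first cell '.' (not opp) -> no flip
Dir NE: opp run (2,1), next='.' -> no flip
Dir W: edge -> no flip
Dir E: opp run (3,1) (3,2) capped by W -> flip
Dir SW: edge -> no flip
Dir S: first cell '.' (not opp) -> no flip
Dir SE: first cell '.' (not opp) -> no flip

Answer: (3,1) (3,2)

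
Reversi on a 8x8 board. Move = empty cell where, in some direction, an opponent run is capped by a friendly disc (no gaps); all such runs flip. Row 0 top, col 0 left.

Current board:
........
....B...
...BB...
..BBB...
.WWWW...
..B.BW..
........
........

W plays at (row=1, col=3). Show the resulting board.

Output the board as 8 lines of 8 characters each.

Place W at (1,3); scan 8 dirs for brackets.
Dir NW: first cell '.' (not opp) -> no flip
Dir N: first cell '.' (not opp) -> no flip
Dir NE: first cell '.' (not opp) -> no flip
Dir W: first cell '.' (not opp) -> no flip
Dir E: opp run (1,4), next='.' -> no flip
Dir SW: first cell '.' (not opp) -> no flip
Dir S: opp run (2,3) (3,3) capped by W -> flip
Dir SE: opp run (2,4), next='.' -> no flip
All flips: (2,3) (3,3)

Answer: ........
...WB...
...WB...
..BWB...
.WWWW...
..B.BW..
........
........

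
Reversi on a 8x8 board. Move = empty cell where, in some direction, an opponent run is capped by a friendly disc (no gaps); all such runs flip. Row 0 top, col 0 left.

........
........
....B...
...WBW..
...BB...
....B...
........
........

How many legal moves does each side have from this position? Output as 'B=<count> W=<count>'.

Answer: B=7 W=4

Derivation:
-- B to move --
(2,2): flips 1 -> legal
(2,3): flips 1 -> legal
(2,5): no bracket -> illegal
(2,6): flips 1 -> legal
(3,2): flips 1 -> legal
(3,6): flips 1 -> legal
(4,2): flips 1 -> legal
(4,5): no bracket -> illegal
(4,6): flips 1 -> legal
B mobility = 7
-- W to move --
(1,3): flips 1 -> legal
(1,4): no bracket -> illegal
(1,5): flips 1 -> legal
(2,3): no bracket -> illegal
(2,5): no bracket -> illegal
(3,2): no bracket -> illegal
(4,2): no bracket -> illegal
(4,5): no bracket -> illegal
(5,2): no bracket -> illegal
(5,3): flips 2 -> legal
(5,5): flips 1 -> legal
(6,3): no bracket -> illegal
(6,4): no bracket -> illegal
(6,5): no bracket -> illegal
W mobility = 4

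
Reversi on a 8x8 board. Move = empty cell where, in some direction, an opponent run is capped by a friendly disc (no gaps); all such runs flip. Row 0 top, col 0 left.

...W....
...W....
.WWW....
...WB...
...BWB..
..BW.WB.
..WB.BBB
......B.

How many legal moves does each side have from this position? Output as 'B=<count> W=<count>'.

-- B to move --
(0,2): no bracket -> illegal
(0,4): no bracket -> illegal
(1,0): no bracket -> illegal
(1,1): flips 4 -> legal
(1,2): flips 1 -> legal
(1,4): no bracket -> illegal
(2,0): no bracket -> illegal
(2,4): no bracket -> illegal
(3,0): no bracket -> illegal
(3,1): no bracket -> illegal
(3,2): flips 1 -> legal
(3,5): no bracket -> illegal
(4,2): no bracket -> illegal
(4,6): no bracket -> illegal
(5,1): no bracket -> illegal
(5,4): flips 3 -> legal
(6,1): flips 1 -> legal
(6,4): no bracket -> illegal
(7,1): no bracket -> illegal
(7,2): flips 1 -> legal
(7,3): no bracket -> illegal
B mobility = 6
-- W to move --
(2,4): flips 1 -> legal
(2,5): no bracket -> illegal
(3,2): no bracket -> illegal
(3,5): flips 2 -> legal
(3,6): no bracket -> illegal
(4,1): no bracket -> illegal
(4,2): flips 2 -> legal
(4,6): flips 1 -> legal
(4,7): no bracket -> illegal
(5,1): flips 1 -> legal
(5,4): no bracket -> illegal
(5,7): flips 1 -> legal
(6,1): no bracket -> illegal
(6,4): flips 1 -> legal
(7,2): no bracket -> illegal
(7,3): flips 1 -> legal
(7,4): no bracket -> illegal
(7,5): flips 1 -> legal
(7,7): flips 1 -> legal
W mobility = 10

Answer: B=6 W=10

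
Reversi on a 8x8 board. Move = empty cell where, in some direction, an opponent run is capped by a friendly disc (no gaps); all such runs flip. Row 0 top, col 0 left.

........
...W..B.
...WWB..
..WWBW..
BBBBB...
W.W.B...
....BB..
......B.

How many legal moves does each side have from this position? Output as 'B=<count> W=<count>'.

Answer: B=14 W=9

Derivation:
-- B to move --
(0,2): no bracket -> illegal
(0,3): flips 3 -> legal
(0,4): no bracket -> illegal
(1,2): flips 1 -> legal
(1,4): flips 3 -> legal
(1,5): flips 2 -> legal
(2,1): flips 1 -> legal
(2,2): flips 4 -> legal
(2,6): flips 1 -> legal
(3,1): flips 2 -> legal
(3,6): flips 1 -> legal
(4,5): flips 1 -> legal
(4,6): no bracket -> illegal
(5,1): no bracket -> illegal
(5,3): no bracket -> illegal
(6,0): flips 1 -> legal
(6,1): flips 1 -> legal
(6,2): flips 1 -> legal
(6,3): flips 1 -> legal
B mobility = 14
-- W to move --
(0,5): no bracket -> illegal
(0,6): no bracket -> illegal
(0,7): flips 4 -> legal
(1,4): no bracket -> illegal
(1,5): flips 1 -> legal
(1,7): no bracket -> illegal
(2,6): flips 1 -> legal
(2,7): no bracket -> illegal
(3,0): flips 2 -> legal
(3,1): no bracket -> illegal
(3,6): no bracket -> illegal
(4,5): flips 1 -> legal
(5,1): flips 1 -> legal
(5,3): flips 2 -> legal
(5,5): flips 1 -> legal
(5,6): no bracket -> illegal
(6,3): no bracket -> illegal
(6,6): no bracket -> illegal
(6,7): no bracket -> illegal
(7,3): no bracket -> illegal
(7,4): flips 4 -> legal
(7,5): no bracket -> illegal
(7,7): no bracket -> illegal
W mobility = 9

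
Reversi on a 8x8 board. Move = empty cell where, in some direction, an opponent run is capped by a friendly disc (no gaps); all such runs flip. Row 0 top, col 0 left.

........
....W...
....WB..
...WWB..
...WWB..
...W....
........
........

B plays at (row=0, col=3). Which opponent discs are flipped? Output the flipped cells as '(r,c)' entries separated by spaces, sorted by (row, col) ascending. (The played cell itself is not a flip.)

Dir NW: edge -> no flip
Dir N: edge -> no flip
Dir NE: edge -> no flip
Dir W: first cell '.' (not opp) -> no flip
Dir E: first cell '.' (not opp) -> no flip
Dir SW: first cell '.' (not opp) -> no flip
Dir S: first cell '.' (not opp) -> no flip
Dir SE: opp run (1,4) capped by B -> flip

Answer: (1,4)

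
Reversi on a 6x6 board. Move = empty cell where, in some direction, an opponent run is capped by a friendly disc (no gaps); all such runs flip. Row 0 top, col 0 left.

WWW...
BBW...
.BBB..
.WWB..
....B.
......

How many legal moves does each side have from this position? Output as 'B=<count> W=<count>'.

-- B to move --
(0,3): flips 1 -> legal
(1,3): flips 1 -> legal
(2,0): no bracket -> illegal
(3,0): flips 2 -> legal
(4,0): flips 1 -> legal
(4,1): flips 2 -> legal
(4,2): flips 1 -> legal
(4,3): flips 1 -> legal
B mobility = 7
-- W to move --
(1,3): flips 1 -> legal
(1,4): flips 1 -> legal
(2,0): flips 2 -> legal
(2,4): no bracket -> illegal
(3,0): flips 1 -> legal
(3,4): flips 2 -> legal
(3,5): no bracket -> illegal
(4,2): no bracket -> illegal
(4,3): no bracket -> illegal
(4,5): no bracket -> illegal
(5,3): no bracket -> illegal
(5,4): no bracket -> illegal
(5,5): flips 4 -> legal
W mobility = 6

Answer: B=7 W=6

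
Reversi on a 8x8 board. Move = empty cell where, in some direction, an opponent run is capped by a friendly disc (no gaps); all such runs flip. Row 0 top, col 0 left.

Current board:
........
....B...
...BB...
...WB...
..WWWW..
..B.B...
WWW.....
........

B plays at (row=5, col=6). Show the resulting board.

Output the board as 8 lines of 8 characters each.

Answer: ........
....B...
...BB...
...WB...
..WWWB..
..B.B.B.
WWW.....
........

Derivation:
Place B at (5,6); scan 8 dirs for brackets.
Dir NW: opp run (4,5) capped by B -> flip
Dir N: first cell '.' (not opp) -> no flip
Dir NE: first cell '.' (not opp) -> no flip
Dir W: first cell '.' (not opp) -> no flip
Dir E: first cell '.' (not opp) -> no flip
Dir SW: first cell '.' (not opp) -> no flip
Dir S: first cell '.' (not opp) -> no flip
Dir SE: first cell '.' (not opp) -> no flip
All flips: (4,5)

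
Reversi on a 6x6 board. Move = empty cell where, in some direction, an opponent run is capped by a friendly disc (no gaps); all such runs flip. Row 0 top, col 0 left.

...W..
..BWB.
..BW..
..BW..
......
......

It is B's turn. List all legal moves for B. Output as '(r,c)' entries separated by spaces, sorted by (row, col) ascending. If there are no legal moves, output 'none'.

(0,2): no bracket -> illegal
(0,4): flips 1 -> legal
(2,4): flips 1 -> legal
(3,4): flips 2 -> legal
(4,2): no bracket -> illegal
(4,3): no bracket -> illegal
(4,4): flips 1 -> legal

Answer: (0,4) (2,4) (3,4) (4,4)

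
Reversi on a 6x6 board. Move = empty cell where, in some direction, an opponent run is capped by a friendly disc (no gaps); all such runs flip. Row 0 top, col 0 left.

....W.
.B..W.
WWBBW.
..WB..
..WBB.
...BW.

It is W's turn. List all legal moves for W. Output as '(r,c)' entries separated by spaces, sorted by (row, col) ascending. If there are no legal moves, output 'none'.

(0,0): no bracket -> illegal
(0,1): flips 1 -> legal
(0,2): flips 1 -> legal
(1,0): no bracket -> illegal
(1,2): flips 1 -> legal
(1,3): no bracket -> illegal
(3,1): no bracket -> illegal
(3,4): flips 2 -> legal
(3,5): no bracket -> illegal
(4,5): flips 2 -> legal
(5,2): flips 1 -> legal
(5,5): no bracket -> illegal

Answer: (0,1) (0,2) (1,2) (3,4) (4,5) (5,2)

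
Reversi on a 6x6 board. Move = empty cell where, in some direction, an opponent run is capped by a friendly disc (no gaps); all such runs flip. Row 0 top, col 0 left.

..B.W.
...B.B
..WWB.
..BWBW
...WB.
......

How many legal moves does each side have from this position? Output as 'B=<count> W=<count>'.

Answer: B=9 W=9

Derivation:
-- B to move --
(0,3): no bracket -> illegal
(0,5): no bracket -> illegal
(1,1): flips 2 -> legal
(1,2): flips 2 -> legal
(1,4): flips 1 -> legal
(2,1): flips 2 -> legal
(2,5): no bracket -> illegal
(3,1): flips 1 -> legal
(4,2): flips 2 -> legal
(4,5): no bracket -> illegal
(5,2): flips 1 -> legal
(5,3): flips 3 -> legal
(5,4): flips 1 -> legal
B mobility = 9
-- W to move --
(0,1): no bracket -> illegal
(0,3): flips 1 -> legal
(0,5): no bracket -> illegal
(1,1): no bracket -> illegal
(1,2): no bracket -> illegal
(1,4): no bracket -> illegal
(2,1): flips 1 -> legal
(2,5): flips 2 -> legal
(3,1): flips 1 -> legal
(4,1): flips 1 -> legal
(4,2): flips 1 -> legal
(4,5): flips 2 -> legal
(5,3): flips 1 -> legal
(5,4): no bracket -> illegal
(5,5): flips 1 -> legal
W mobility = 9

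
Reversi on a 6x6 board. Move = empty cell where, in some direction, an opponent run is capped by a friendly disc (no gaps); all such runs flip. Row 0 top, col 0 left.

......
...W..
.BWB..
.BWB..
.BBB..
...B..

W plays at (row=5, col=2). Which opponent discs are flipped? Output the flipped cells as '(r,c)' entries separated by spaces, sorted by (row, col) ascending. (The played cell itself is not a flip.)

Answer: (4,2)

Derivation:
Dir NW: opp run (4,1), next='.' -> no flip
Dir N: opp run (4,2) capped by W -> flip
Dir NE: opp run (4,3), next='.' -> no flip
Dir W: first cell '.' (not opp) -> no flip
Dir E: opp run (5,3), next='.' -> no flip
Dir SW: edge -> no flip
Dir S: edge -> no flip
Dir SE: edge -> no flip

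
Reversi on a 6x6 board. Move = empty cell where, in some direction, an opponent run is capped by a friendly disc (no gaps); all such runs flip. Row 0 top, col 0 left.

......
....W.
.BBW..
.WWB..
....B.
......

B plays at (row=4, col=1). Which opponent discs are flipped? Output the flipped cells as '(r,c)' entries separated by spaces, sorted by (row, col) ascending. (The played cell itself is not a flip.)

Dir NW: first cell '.' (not opp) -> no flip
Dir N: opp run (3,1) capped by B -> flip
Dir NE: opp run (3,2) (2,3) (1,4), next='.' -> no flip
Dir W: first cell '.' (not opp) -> no flip
Dir E: first cell '.' (not opp) -> no flip
Dir SW: first cell '.' (not opp) -> no flip
Dir S: first cell '.' (not opp) -> no flip
Dir SE: first cell '.' (not opp) -> no flip

Answer: (3,1)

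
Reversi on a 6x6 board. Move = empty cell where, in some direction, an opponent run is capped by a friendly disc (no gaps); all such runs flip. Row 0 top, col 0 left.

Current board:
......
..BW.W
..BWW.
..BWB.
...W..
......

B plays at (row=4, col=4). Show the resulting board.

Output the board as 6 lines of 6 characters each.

Place B at (4,4); scan 8 dirs for brackets.
Dir NW: opp run (3,3) capped by B -> flip
Dir N: first cell 'B' (not opp) -> no flip
Dir NE: first cell '.' (not opp) -> no flip
Dir W: opp run (4,3), next='.' -> no flip
Dir E: first cell '.' (not opp) -> no flip
Dir SW: first cell '.' (not opp) -> no flip
Dir S: first cell '.' (not opp) -> no flip
Dir SE: first cell '.' (not opp) -> no flip
All flips: (3,3)

Answer: ......
..BW.W
..BWW.
..BBB.
...WB.
......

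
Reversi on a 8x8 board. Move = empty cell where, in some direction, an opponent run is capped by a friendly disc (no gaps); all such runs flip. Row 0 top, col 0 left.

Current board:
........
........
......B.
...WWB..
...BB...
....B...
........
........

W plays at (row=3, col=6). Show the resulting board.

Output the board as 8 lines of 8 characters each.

Place W at (3,6); scan 8 dirs for brackets.
Dir NW: first cell '.' (not opp) -> no flip
Dir N: opp run (2,6), next='.' -> no flip
Dir NE: first cell '.' (not opp) -> no flip
Dir W: opp run (3,5) capped by W -> flip
Dir E: first cell '.' (not opp) -> no flip
Dir SW: first cell '.' (not opp) -> no flip
Dir S: first cell '.' (not opp) -> no flip
Dir SE: first cell '.' (not opp) -> no flip
All flips: (3,5)

Answer: ........
........
......B.
...WWWW.
...BB...
....B...
........
........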